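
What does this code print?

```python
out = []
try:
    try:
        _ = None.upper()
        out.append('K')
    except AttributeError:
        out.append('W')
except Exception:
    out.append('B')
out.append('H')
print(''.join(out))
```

Execution trace: 'W' (inner except AttributeError) → 'H' (after the try/except). Output: WH

Answer: WH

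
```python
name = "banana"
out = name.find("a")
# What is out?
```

Trace:
`name = "banana"` → name = 'banana'
`out = name.find("a")` → out = 1
So out = 1

Answer: 1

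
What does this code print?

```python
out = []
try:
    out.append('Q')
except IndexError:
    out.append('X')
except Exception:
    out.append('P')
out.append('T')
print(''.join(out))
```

Execution trace: 'Q' (try body, no exception) → 'T' (after the try/except). Output: QT

Answer: QT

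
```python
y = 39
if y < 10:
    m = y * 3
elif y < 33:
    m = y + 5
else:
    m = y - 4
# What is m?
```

Trace:
`y = 39` → y = 39
`if y < 10: ...` → y < 10 is False, y < 33 is False, take else branch → m = 35
So m = 35

Answer: 35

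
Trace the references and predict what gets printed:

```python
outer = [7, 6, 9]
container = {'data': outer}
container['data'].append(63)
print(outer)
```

Key concept: dict holds reference to list.
Step by step:
`outer = [7, 6, 9]` → outer = [7, 6, 9]
`container = {'data': outer}` → container = {'data': [7, 6, 9]}
`container['data'].append(63)` → outer = [7, 6, 9, 63]; container = {'data': [7, 6, 9, 63]}
`print(outer)` → prints [7, 6, 9, 63]

Answer: [7, 6, 9, 63]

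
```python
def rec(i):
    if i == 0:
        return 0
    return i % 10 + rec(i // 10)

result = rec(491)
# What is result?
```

Sum of digits of 491: 1 + 9 + 4 = 14

Answer: 14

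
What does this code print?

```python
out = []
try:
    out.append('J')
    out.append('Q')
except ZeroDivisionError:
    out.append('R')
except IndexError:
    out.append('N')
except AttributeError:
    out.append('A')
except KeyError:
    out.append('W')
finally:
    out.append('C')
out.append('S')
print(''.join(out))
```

Execution trace: 'J' (try body) → 'Q' (try body, no exception) → 'C' (finally) → 'S' (after the try/except). Output: JQCS

Answer: JQCS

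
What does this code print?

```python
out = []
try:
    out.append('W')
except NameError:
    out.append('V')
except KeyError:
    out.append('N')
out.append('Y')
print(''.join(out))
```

Execution trace: 'W' (try body, no exception) → 'Y' (after the try/except). Output: WY

Answer: WY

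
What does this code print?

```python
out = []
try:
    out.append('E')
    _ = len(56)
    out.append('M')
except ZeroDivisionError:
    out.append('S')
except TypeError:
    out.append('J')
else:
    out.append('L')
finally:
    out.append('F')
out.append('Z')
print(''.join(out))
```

Execution trace: 'E' (try body) → 'J' (except TypeError) → 'F' (finally) → 'Z' (after the try/except). Output: EJFZ

Answer: EJFZ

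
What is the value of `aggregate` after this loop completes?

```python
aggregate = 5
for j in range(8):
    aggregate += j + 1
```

Start at 5, add 1 to 8 = 41
`aggregate` takes the values: 5 → 6 → 8 → 11 → 15 → 20 → 26 → 33 → 41

Answer: 41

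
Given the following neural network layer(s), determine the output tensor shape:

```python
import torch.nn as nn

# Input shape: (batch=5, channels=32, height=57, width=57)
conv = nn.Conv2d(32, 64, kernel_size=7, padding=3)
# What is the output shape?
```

Input: (5, 32, 57, 57) -> Output: (5, 64, 57, 57)

Answer: (5, 64, 57, 57)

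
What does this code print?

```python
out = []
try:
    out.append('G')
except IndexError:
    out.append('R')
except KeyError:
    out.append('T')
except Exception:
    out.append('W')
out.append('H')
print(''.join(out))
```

Execution trace: 'G' (try body, no exception) → 'H' (after the try/except). Output: GH

Answer: GH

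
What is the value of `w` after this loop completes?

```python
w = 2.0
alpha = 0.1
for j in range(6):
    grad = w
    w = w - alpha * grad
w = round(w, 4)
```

Gradient descent: w = 2.0 * (1 - 0.1)^6
`w` takes the values: 2.0 → 1.8 → 1.62 → 1.458 → 1.3122 → 1.18098 → 1.062882 → 1.0629

Answer: 1.0629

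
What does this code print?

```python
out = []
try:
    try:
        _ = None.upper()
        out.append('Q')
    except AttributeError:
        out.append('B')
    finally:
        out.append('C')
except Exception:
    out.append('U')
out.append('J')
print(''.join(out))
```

Execution trace: 'B' (inner except AttributeError) → 'C' (inner finally) → 'J' (after the try/except). Output: BCJ

Answer: BCJ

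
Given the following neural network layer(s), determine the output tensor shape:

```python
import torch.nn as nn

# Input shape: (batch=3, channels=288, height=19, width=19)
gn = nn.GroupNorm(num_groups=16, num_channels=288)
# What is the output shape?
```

Input: (3, 288, 19, 19) -> Output: (3, 288, 19, 19)

Answer: (3, 288, 19, 19)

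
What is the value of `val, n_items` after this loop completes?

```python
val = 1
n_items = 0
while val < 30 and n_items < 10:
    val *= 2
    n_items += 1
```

Double until >= 30 or 10 iterations
`val, n_items` takes the values: (1, 0) → (2, 0) → (2, 1) → (4, 1) → (4, 2) → (8, 2) → (8, 3) → (16, 3) → (16, 4) → (32, 4) → (32, 5)

Answer: 32, 5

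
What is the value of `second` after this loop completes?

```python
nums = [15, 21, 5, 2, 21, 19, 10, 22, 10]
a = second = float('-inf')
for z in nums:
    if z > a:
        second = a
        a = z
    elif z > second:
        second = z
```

Second largest (with repeats) in [15, 21, 5, 2, 21, 19, 10, 22, 10]
`second` takes the values: -inf → 15 → 21

Answer: 21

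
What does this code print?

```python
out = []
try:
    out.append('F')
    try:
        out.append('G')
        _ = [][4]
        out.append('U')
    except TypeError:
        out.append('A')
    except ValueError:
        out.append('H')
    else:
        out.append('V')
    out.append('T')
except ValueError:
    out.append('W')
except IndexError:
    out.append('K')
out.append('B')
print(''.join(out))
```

Execution trace: 'F' (try body) → 'G' (inner try body) → 'K' (except IndexError) → 'B' (after the try/except). Output: FGKB

Answer: FGKB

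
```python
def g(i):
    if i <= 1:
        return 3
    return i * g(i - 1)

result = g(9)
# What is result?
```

g(9) = 9 * 8 * 7 * 6 * 5 * 4 * 3 * 2 * 3 = 1088640

Answer: 1088640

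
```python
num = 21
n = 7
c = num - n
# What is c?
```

Trace:
`num = 21` → num = 21
`n = 7` → n = 7
`c = num - n` → c = 14
So c = 14

Answer: 14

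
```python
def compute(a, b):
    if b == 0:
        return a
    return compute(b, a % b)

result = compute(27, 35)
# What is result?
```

compute(27, 35) -> compute(35, 27) -> compute(27, 8) -> compute(8, 3) -> compute(3, 2) -> compute(2, 1) -> compute(1, 0) -> 1

Answer: 1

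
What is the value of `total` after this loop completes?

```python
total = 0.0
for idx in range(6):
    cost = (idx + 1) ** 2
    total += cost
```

Sum of squared losses 1² + 2² + ... + 6²
`total` takes the values: 0.0 → 1.0 → 5.0 → 14.0 → 30.0 → 55.0 → 91.0

Answer: 91.0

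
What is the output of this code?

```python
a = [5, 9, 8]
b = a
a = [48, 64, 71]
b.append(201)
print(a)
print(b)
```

Key concept: rebinding vs mutation: a is rebound to a new list, b still points at the original.
Step by step:
`a = [5, 9, 8]` → a = [5, 9, 8]
`b = a` → b = [5, 9, 8] (same object as a)
`a = [48, 64, 71]` → a = [48, 64, 71]
`b.append(201)` → b = [5, 9, 8, 201]
`print(a)` → prints [48, 64, 71]
`print(b)` → prints [5, 9, 8, 201]

Answer:
[48, 64, 71]
[5, 9, 8, 201]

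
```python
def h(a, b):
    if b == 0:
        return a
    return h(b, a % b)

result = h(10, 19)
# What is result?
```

h(10, 19) -> h(19, 10) -> h(10, 9) -> h(9, 1) -> h(1, 0) -> 1

Answer: 1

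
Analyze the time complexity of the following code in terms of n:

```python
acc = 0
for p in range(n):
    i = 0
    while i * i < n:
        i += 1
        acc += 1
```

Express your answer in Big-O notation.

Each loop level contributes: n × √n. Multiplying the contributions gives O(n√n).

Answer: O(n√n)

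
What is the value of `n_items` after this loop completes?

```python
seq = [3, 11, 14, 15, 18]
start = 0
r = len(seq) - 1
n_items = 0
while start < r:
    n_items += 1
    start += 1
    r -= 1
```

Iterations until pointers meet (list length 5)
`n_items` takes the values: 0 → 1 → 2

Answer: 2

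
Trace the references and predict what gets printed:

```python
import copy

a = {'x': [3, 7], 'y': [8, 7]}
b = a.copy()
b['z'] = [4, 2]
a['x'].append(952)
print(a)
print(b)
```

Key concept: shallow copy of dict with mutable values.
Step by step:
`a = {'x': [3, 7], 'y': [8, 7]}` → a = {'x': [3, 7], 'y': [8, 7]}
`b = a.copy()` → b = {'x': [3, 7], 'y': [8, 7]}
`b['z'] = [4, 2]` → b = {'x': [3, 7], 'y': [8, 7], 'z': [4, 2]}
`a['x'].append(952)` → a = {'x': [3, 7, 952], 'y': [8, 7]}; b = {'x': [3, 7, 952], 'y': [8, 7], 'z': [4, 2]}
`print(a)` → prints {'x': [3, 7, 952], 'y': [8, 7]}
`print(b)` → prints {'x': [3, 7, 952], 'y': [8, 7], 'z': [4, 2]}

Answer:
{'x': [3, 7, 952], 'y': [8, 7]}
{'x': [3, 7, 952], 'y': [8, 7], 'z': [4, 2]}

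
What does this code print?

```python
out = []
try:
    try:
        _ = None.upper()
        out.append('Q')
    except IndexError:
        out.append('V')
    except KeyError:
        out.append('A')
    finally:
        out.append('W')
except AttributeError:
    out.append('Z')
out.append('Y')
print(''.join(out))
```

Execution trace: 'W' (finally) → 'Z' (outer except AttributeError) → 'Y' (after the try/except). Output: WZY

Answer: WZY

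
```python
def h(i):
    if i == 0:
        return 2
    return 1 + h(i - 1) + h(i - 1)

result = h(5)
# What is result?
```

h(i) = 1 + 2·h(i-1), h(0)=2. Closed form: (2+1)·2^5 - 1 = 95.

Answer: 95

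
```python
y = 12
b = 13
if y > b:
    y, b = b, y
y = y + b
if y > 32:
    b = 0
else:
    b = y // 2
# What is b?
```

Trace:
`y = 12` → y = 12
`b = 13` → b = 13
`if y > b: ...` → y > b is False → no variable changes
`y = y + b` → y = 25
`if y > 32: ...` → y > 32 is False, take else branch → b = 12
So b = 12

Answer: 12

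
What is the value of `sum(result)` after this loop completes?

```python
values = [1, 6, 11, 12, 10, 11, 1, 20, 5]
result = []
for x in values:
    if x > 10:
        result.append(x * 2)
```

Sum of doubled values > 10
`result` takes the values: [] → [22] → [22, 24] → [22, 24, 22] → [22, 24, 22, 40]
So `sum(result)` = 108

Answer: 108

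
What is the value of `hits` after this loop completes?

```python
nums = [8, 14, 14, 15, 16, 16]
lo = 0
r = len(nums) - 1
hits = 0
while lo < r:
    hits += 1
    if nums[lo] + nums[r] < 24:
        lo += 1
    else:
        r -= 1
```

Steps to find pair summing to 24
`hits` takes the values: 0 → 1 → 2 → 3 → 4 → 5

Answer: 5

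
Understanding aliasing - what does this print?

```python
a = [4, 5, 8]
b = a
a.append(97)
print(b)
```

Key concept: basic list aliasing.
Step by step:
`a = [4, 5, 8]` → a = [4, 5, 8]
`b = a` → b = [4, 5, 8] (same object as a)
`a.append(97)` → a = [4, 5, 8, 97] (same object as b); b = [4, 5, 8, 97] (same object as a)
`print(b)` → prints [4, 5, 8, 97]

Answer: [4, 5, 8, 97]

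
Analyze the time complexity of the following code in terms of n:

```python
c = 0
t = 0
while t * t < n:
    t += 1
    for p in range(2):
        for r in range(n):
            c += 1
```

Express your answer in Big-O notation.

Each loop level contributes: √n × 1 × n. Multiplying the contributions gives O(n√n).

Answer: O(n√n)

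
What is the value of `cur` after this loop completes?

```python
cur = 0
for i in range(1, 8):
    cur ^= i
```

XOR of 1 to 7
`cur` takes the values: 0 → 1 → 3 → 0 → 4 → 1 → 7 → 0

Answer: 0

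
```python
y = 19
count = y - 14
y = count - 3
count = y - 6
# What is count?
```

Trace:
`y = 19` → y = 19
`count = y - 14` → count = 5
`y = count - 3` → y = 2
`count = y - 6` → count = -4
So count = -4

Answer: -4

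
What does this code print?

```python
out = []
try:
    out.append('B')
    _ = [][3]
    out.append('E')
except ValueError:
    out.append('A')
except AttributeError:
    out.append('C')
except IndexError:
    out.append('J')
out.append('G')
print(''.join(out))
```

Execution trace: 'B' (try body) → 'J' (except IndexError) → 'G' (after the try/except). Output: BJG

Answer: BJG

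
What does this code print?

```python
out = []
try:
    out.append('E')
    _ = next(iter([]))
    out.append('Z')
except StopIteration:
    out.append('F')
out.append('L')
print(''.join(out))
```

Execution trace: 'E' (try body) → 'F' (except StopIteration) → 'L' (after the try/except). Output: EFL

Answer: EFL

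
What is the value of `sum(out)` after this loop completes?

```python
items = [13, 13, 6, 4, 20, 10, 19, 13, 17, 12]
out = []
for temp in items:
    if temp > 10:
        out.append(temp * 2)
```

Sum of doubled values > 10
`out` takes the values: [] → [26] → [26, 26] → [26, 26, 40] → [26, 26, 40, 38] → [26, 26, 40, 38, 26] → [26, 26, 40, 38, 26, 34] → [26, 26, 40, 38, 26, 34, 24]
So `sum(out)` = 214

Answer: 214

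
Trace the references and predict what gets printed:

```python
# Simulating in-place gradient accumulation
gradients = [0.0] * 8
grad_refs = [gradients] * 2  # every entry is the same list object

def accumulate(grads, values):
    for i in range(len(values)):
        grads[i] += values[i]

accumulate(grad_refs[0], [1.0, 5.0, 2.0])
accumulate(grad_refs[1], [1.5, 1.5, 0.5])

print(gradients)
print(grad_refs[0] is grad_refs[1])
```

Key concept: gradient accumulation aliasing.
Step by step:
`gradients = [0.0] * 8` → gradients = [0.0, 0.0, 0.0, 0.0, 0.0, 0.0, 0.0, 0.0]
`grad_refs = [gradients] * 2` → grad_refs = [[0.0, 0.0, 0.0, 0.0, 0.0, 0.0, 0.0, 0.0], [0.0, 0.0, 0.0, 0.0, 0.0, 0.0, 0.0, 0.0]]
`accumulate(grad_refs[0], [1.0, 5.0, 2.0])` → gradients = [1.0, 5.0, 2.0, 0.0, 0.0, 0.0, 0.0, 0.0]; grad_refs = [[1.0, 5.0, 2.0, 0.0, 0.0, 0.0, 0.0, 0.0], [1.0, 5.0, 2.0, 0.0, 0.0, 0.0, 0.0, 0.0]]
`accumulate(grad_refs[1], [1.5, 1.5, 0.5])` → gradients = [2.5, 6.5, 2.5, 0.0, 0.0, 0.0, 0.0, 0.0]; grad_refs = [[2.5, 6.5, 2.5, 0.0, 0.0, 0.0, 0.0, 0.0], [2.5, 6.5, 2.5, 0.0, 0.0, 0.0, 0.0, 0.0]]
`print(gradients)` → prints [2.5, 6.5, 2.5, 0.0, 0.0, 0.0, 0.0, 0.0]
`print(grad_refs[0] is grad_refs[1])` → prints True

Answer:
[2.5, 6.5, 2.5, 0.0, 0.0, 0.0, 0.0, 0.0]
True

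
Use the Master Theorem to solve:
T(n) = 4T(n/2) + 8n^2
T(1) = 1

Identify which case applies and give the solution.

a=4, b=2, f(n)=8n^2. log_2(4) = 2. Since c=2 = 2, Case 2 applies: T(n) = Θ(n^log_b(a) · log n) = O(n^2 log n).

Answer: O(n^2 log n) - Case 2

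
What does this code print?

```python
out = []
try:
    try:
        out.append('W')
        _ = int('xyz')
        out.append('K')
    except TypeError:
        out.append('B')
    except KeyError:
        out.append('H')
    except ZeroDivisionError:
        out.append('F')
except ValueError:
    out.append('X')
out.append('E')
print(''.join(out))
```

Execution trace: 'W' (try body) → 'X' (outer except ValueError) → 'E' (after the try/except). Output: WXE

Answer: WXE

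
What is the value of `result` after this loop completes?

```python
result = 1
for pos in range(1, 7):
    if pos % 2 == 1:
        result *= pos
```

Product of odd numbers 1 to 6
`result` takes the values: 1 → 3 → 15

Answer: 15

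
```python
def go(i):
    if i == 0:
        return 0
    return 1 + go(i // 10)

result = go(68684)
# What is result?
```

Count of digits of 68684: 5

Answer: 5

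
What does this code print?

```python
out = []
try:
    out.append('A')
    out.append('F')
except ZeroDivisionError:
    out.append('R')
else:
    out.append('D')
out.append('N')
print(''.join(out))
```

Execution trace: 'A' (try body) → 'F' (try body, no exception) → 'D' (else) → 'N' (after the try/except). Output: AFDN

Answer: AFDN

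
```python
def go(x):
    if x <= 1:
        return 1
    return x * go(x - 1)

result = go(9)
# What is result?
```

go(9) = 9 * 8 * 7 * 6 * 5 * 4 * 3 * 2 * 1 = 362880

Answer: 362880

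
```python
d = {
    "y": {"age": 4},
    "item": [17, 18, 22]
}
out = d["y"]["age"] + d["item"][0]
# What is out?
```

Trace:
`d = { ...` → d = {'y': {'age': 4}, 'item': [17, 18, 22]}
`out = d["y"]["age"] + d["item"][0]` → out = 21
So out = 21

Answer: 21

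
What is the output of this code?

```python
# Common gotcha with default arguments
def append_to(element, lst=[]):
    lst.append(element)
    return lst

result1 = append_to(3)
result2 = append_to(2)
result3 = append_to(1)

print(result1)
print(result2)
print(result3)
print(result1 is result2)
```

Key concept: mutable default argument gotcha.
Step by step:
`result1 = append_to(3)` → result1 = [3]
`result2 = append_to(2)` → result1 = [3, 2] (same object as result2); result2 = [3, 2] (same object as result1)
`result3 = append_to(1)` → result1 = [3, 2, 1] (same object as result2, result3); result2 = [3, 2, 1] (same object as result1, result3); result3 = [3, 2, 1] (same object as result1, result2)
`print(result1)` → prints [3, 2, 1]
`print(result2)` → prints [3, 2, 1]
`print(result3)` → prints [3, 2, 1]
`print(result1 is result2)` → prints True

Answer:
[3, 2, 1]
[3, 2, 1]
[3, 2, 1]
True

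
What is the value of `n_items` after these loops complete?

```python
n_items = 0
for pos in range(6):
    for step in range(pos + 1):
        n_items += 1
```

Triangle: 1 + 2 + ... + 6
`n_items` takes the values: 0 → 1 → 2 → 3 → 4 → 5 → 6 → 7 → 8 → 9 → 10 → 11 → 12 → 13 → 14 → 15 → 16 → 17 → 18 → 19 → 20 → 21

Answer: 21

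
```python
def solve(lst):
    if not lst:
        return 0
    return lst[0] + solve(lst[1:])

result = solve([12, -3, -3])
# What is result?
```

12 + (-3) + (-3) + 0 = 6

Answer: 6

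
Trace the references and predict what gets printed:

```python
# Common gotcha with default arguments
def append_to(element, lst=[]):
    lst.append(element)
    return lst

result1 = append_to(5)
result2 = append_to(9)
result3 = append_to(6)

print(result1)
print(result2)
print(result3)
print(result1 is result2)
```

Key concept: mutable default argument gotcha.
Step by step:
`result1 = append_to(5)` → result1 = [5]
`result2 = append_to(9)` → result1 = [5, 9] (same object as result2); result2 = [5, 9] (same object as result1)
`result3 = append_to(6)` → result1 = [5, 9, 6] (same object as result2, result3); result2 = [5, 9, 6] (same object as result1, result3); result3 = [5, 9, 6] (same object as result1, result2)
`print(result1)` → prints [5, 9, 6]
`print(result2)` → prints [5, 9, 6]
`print(result3)` → prints [5, 9, 6]
`print(result1 is result2)` → prints True

Answer:
[5, 9, 6]
[5, 9, 6]
[5, 9, 6]
True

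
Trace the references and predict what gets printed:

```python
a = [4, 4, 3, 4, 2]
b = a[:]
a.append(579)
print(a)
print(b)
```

Key concept: slice [:] creates copy.
Step by step:
`a = [4, 4, 3, 4, 2]` → a = [4, 4, 3, 4, 2]
`b = a[:]` → b = [4, 4, 3, 4, 2]
`a.append(579)` → a = [4, 4, 3, 4, 2, 579]
`print(a)` → prints [4, 4, 3, 4, 2, 579]
`print(b)` → prints [4, 4, 3, 4, 2]

Answer:
[4, 4, 3, 4, 2, 579]
[4, 4, 3, 4, 2]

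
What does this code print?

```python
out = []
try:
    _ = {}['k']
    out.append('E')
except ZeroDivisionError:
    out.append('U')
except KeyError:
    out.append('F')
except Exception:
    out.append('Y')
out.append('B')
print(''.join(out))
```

Execution trace: 'F' (except KeyError) → 'B' (after the try/except). Output: FB

Answer: FB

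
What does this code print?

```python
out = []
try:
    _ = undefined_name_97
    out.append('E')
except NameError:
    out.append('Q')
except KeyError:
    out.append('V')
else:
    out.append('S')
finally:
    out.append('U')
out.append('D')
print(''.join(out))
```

Execution trace: 'Q' (except NameError) → 'U' (finally) → 'D' (after the try/except). Output: QUD

Answer: QUD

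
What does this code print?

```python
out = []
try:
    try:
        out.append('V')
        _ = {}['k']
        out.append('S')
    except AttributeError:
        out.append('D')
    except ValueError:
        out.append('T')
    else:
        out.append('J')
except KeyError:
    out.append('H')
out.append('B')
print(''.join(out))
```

Execution trace: 'V' (try body) → 'H' (outer except KeyError) → 'B' (after the try/except). Output: VHB

Answer: VHB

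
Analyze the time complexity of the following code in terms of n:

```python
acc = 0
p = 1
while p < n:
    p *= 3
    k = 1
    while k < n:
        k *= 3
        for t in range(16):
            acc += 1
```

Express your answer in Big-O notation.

Each loop level contributes: log n × log n × 1. Multiplying the contributions gives O(log² n).

Answer: O(log² n)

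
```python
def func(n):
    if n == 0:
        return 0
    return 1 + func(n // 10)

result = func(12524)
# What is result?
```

Count of digits of 12524: 5

Answer: 5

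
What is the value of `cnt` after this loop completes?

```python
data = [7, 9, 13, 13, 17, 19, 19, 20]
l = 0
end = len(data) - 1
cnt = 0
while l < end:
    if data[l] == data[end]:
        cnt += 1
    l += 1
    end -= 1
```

Count matching pairs from ends
`cnt` takes the values: 0

Answer: 0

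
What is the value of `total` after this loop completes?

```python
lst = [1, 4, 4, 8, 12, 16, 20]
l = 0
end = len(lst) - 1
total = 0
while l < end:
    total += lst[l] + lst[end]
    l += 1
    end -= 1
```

Sum of pairs from ends
`total` takes the values: 0 → 21 → 41 → 57

Answer: 57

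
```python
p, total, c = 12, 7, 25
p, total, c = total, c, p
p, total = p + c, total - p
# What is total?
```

Trace:
`p, total, c = 12, 7, 25` → p = 12; total = 7; c = 25
`p, total, c = total, c, p` → p = 7; total = 25; c = 12
`p, total = p + c, total - p` → p = 19; total = 18
So total = 18

Answer: 18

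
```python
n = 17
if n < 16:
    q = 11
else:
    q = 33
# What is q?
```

Trace:
`n = 17` → n = 17
`if n < 16: ...` → n < 16 is False, take else branch → q = 33
So q = 33

Answer: 33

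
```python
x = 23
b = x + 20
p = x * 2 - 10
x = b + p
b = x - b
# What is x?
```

Trace:
`x = 23` → x = 23
`b = x + 20` → b = 43
`p = x * 2 - 10` → p = 36
`x = b + p` → x = 79
`b = x - b` → b = 36
So x = 79

Answer: 79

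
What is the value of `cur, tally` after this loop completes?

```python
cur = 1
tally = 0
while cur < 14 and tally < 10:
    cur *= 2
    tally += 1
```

Double until >= 14 or 10 iterations
`cur, tally` takes the values: (1, 0) → (2, 0) → (2, 1) → (4, 1) → (4, 2) → (8, 2) → (8, 3) → (16, 3) → (16, 4)

Answer: 16, 4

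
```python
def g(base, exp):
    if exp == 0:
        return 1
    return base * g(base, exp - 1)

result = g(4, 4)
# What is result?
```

g(4, 4) = 4 * 4 * 4 * 4 = 256

Answer: 256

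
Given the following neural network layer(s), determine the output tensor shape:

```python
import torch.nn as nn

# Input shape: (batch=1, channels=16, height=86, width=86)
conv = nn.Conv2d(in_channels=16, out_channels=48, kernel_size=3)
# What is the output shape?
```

Input: (1, 16, 86, 86) -> Output: (1, 48, 84, 84)

Answer: (1, 48, 84, 84)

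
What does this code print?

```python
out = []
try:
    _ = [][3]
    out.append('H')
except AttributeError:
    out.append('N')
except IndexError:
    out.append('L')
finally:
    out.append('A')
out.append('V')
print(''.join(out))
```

Execution trace: 'L' (except IndexError) → 'A' (finally) → 'V' (after the try/except). Output: LAV

Answer: LAV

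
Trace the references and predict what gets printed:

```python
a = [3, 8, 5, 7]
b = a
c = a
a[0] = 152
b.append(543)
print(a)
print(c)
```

Key concept: multiple aliases.
Step by step:
`a = [3, 8, 5, 7]` → a = [3, 8, 5, 7]
`b = a` → b = [3, 8, 5, 7] (same object as a)
`c = a` → c = [3, 8, 5, 7] (same object as a, b)
`a[0] = 152` → a = [152, 8, 5, 7] (same object as b, c); b = [152, 8, 5, 7] (same object as a, c); c = [152, 8, 5, 7] (same object as a, b)
`b.append(543)` → a = [152, 8, 5, 7, 543] (same object as b, c); b = [152, 8, 5, 7, 543] (same object as a, c); c = [152, 8, 5, 7, 543] (same object as a, b)
`print(a)` → prints [152, 8, 5, 7, 543]
`print(c)` → prints [152, 8, 5, 7, 543]

Answer:
[152, 8, 5, 7, 543]
[152, 8, 5, 7, 543]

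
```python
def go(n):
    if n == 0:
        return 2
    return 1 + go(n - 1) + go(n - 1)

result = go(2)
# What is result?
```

go(n) = 1 + 2·go(n-1), go(0)=2. Closed form: (2+1)·2^2 - 1 = 11.

Answer: 11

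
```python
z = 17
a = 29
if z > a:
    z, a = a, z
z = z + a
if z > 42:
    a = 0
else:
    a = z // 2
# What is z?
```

Trace:
`z = 17` → z = 17
`a = 29` → a = 29
`if z > a: ...` → z > a is False → no variable changes
`z = z + a` → z = 46
`if z > 42: ...` → z > 42 is True → a = 0
So z = 46

Answer: 46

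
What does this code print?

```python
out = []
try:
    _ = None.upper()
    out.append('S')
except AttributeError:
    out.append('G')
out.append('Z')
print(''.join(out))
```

Execution trace: 'G' (except AttributeError) → 'Z' (after the try/except). Output: GZ

Answer: GZ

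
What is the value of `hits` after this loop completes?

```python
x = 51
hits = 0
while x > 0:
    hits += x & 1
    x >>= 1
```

Count set bits in 51 (binary: 0b110011)
`hits` takes the values: 0 → 1 → 2 → 3 → 4

Answer: 4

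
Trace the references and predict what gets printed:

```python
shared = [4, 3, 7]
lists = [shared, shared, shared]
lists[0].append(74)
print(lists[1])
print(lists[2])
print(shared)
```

Key concept: list of same reference.
Step by step:
`shared = [4, 3, 7]` → shared = [4, 3, 7]
`lists = [shared, shared, shared]` → lists = [[4, 3, 7], [4, 3, 7], [4, 3, 7]]
`lists[0].append(74)` → shared = [4, 3, 7, 74]; lists = [[4, 3, 7, 74], [4, 3, 7, 74], [4, 3, 7, 74]]
`print(lists[1])` → prints [4, 3, 7, 74]
`print(lists[2])` → prints [4, 3, 7, 74]
`print(shared)` → prints [4, 3, 7, 74]

Answer:
[4, 3, 7, 74]
[4, 3, 7, 74]
[4, 3, 7, 74]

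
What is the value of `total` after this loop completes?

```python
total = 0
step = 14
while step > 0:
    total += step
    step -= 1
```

Sum 14 down to 1
`total` takes the values: 0 → 14 → 27 → 39 → 50 → 60 → 69 → 77 → 84 → 90 → 95 → 99 → 102 → 104 → 105

Answer: 105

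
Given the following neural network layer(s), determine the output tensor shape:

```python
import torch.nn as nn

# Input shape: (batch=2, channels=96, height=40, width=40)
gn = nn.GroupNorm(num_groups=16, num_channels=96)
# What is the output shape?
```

Input: (2, 96, 40, 40) -> Output: (2, 96, 40, 40)

Answer: (2, 96, 40, 40)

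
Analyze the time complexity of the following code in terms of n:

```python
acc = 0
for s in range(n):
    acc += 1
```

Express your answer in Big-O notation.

Each loop level contributes: n. Multiplying the contributions gives O(n).

Answer: O(n)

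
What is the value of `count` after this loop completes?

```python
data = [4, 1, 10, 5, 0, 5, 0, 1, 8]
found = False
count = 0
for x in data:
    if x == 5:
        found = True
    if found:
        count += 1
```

Count elements after first 5 in [4, 1, 10, 5, 0, 5, 0, 1, 8]
`count` takes the values: 0 → 1 → 2 → 3 → 4 → 5 → 6

Answer: 6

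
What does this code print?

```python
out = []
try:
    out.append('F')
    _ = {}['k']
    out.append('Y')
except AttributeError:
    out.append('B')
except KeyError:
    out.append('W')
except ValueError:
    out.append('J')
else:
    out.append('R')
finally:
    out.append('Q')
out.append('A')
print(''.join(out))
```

Execution trace: 'F' (try body) → 'W' (except KeyError) → 'Q' (finally) → 'A' (after the try/except). Output: FWQA

Answer: FWQA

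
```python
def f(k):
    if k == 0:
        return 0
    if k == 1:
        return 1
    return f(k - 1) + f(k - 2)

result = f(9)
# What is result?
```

Build up from base cases: f(0)=0, f(1)=1, f(2)=1, f(3)=2, f(4)=3, f(5)=5, f(6)=8, ..., f(9)=34

Answer: 34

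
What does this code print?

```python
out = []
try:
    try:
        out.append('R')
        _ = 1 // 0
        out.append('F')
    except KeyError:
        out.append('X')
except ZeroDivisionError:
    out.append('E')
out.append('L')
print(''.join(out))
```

Execution trace: 'R' (try body) → 'E' (outer except ZeroDivisionError) → 'L' (after the try/except). Output: REL

Answer: REL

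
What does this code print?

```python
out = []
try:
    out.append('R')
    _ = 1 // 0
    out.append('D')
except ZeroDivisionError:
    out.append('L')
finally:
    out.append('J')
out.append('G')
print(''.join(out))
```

Execution trace: 'R' (try body) → 'L' (except ZeroDivisionError) → 'J' (finally) → 'G' (after the try/except). Output: RLJG

Answer: RLJG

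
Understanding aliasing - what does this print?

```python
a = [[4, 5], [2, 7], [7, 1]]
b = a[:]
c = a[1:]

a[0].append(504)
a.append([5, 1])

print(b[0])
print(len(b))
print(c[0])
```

Key concept: slice with nested mutation.
Step by step:
`a = [[4, 5], [2, 7], [7, 1]]` → a = [[4, 5], [2, 7], [7, 1]]
`b = a[:]` → b = [[4, 5], [2, 7], [7, 1]]
`c = a[1:]` → c = [[2, 7], [7, 1]]
`a[0].append(504)` → a = [[4, 5, 504], [2, 7], [7, 1]]; b = [[4, 5, 504], [2, 7], [7, 1]]
`a.append([5, 1])` → a = [[4, 5, 504], [2, 7], [7, 1], [5, 1]]
`print(b[0])` → prints [4, 5, 504]
`print(len(b))` → prints 3
`print(c[0])` → prints [2, 7]

Answer:
[4, 5, 504]
3
[2, 7]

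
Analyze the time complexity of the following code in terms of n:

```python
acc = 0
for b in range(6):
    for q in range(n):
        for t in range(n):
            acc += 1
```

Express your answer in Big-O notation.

Each loop level contributes: 1 × n × n. Multiplying the contributions gives O(n^2).

Answer: O(n^2)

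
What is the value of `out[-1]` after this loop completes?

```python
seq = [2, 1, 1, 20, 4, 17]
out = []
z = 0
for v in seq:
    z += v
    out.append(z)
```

Cumulative sum ends at 45
`out` takes the values: [] → [2] → [2, 3] → [2, 3, 4] → [2, 3, 4, 24] → [2, 3, 4, 24, 28] → [2, 3, 4, 24, 28, 45]
So `out[-1]` = 45

Answer: 45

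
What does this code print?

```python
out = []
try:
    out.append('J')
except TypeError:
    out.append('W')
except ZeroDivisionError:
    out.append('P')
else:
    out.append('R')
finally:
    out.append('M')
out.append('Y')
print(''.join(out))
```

Execution trace: 'J' (try body, no exception) → 'R' (else) → 'M' (finally) → 'Y' (after the try/except). Output: JRMY

Answer: JRMY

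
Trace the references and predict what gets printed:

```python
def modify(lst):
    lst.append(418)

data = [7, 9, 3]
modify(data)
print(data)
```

Key concept: function modifies passed list.
Step by step:
`data = [7, 9, 3]` → data = [7, 9, 3]
`modify(data)` → data = [7, 9, 3, 418]
`print(data)` → prints [7, 9, 3, 418]

Answer: [7, 9, 3, 418]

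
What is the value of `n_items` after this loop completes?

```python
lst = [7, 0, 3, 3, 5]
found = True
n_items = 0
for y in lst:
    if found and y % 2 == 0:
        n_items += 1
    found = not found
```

Count even values at even positions
`n_items` takes the values: 0

Answer: 0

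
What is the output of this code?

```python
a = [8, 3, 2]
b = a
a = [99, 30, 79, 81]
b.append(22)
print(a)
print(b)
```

Key concept: rebinding vs mutation: a is rebound to a new list, b still points at the original.
Step by step:
`a = [8, 3, 2]` → a = [8, 3, 2]
`b = a` → b = [8, 3, 2] (same object as a)
`a = [99, 30, 79, 81]` → a = [99, 30, 79, 81]
`b.append(22)` → b = [8, 3, 2, 22]
`print(a)` → prints [99, 30, 79, 81]
`print(b)` → prints [8, 3, 2, 22]

Answer:
[99, 30, 79, 81]
[8, 3, 2, 22]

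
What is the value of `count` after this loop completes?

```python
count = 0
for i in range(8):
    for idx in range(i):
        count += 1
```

Triangle number: 0+1+2+...+7
`count` takes the values: 0 → 1 → 2 → 3 → 4 → 5 → 6 → 7 → 8 → 9 → 10 → 11 → 12 → 13 → 14 → 15 → 16 → 17 → 18 → 19 → 20 → 21 → 22 → 23 → 24 → 25 → 26 → 27 → 28

Answer: 28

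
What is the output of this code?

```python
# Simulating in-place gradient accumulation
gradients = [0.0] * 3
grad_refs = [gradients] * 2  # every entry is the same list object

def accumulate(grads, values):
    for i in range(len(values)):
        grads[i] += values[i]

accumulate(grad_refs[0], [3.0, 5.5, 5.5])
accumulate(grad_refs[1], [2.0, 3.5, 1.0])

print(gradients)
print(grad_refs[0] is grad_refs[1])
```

Key concept: gradient accumulation aliasing.
Step by step:
`gradients = [0.0] * 3` → gradients = [0.0, 0.0, 0.0]
`grad_refs = [gradients] * 2` → grad_refs = [[0.0, 0.0, 0.0], [0.0, 0.0, 0.0]]
`accumulate(grad_refs[0], [3.0, 5.5, 5.5])` → gradients = [3.0, 5.5, 5.5]; grad_refs = [[3.0, 5.5, 5.5], [3.0, 5.5, 5.5]]
`accumulate(grad_refs[1], [2.0, 3.5, 1.0])` → gradients = [5.0, 9.0, 6.5]; grad_refs = [[5.0, 9.0, 6.5], [5.0, 9.0, 6.5]]
`print(gradients)` → prints [5.0, 9.0, 6.5]
`print(grad_refs[0] is grad_refs[1])` → prints True

Answer:
[5.0, 9.0, 6.5]
True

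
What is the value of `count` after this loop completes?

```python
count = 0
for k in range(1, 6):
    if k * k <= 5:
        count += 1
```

Count numbers where k² ≤ 5
`count` takes the values: 0 → 1 → 2

Answer: 2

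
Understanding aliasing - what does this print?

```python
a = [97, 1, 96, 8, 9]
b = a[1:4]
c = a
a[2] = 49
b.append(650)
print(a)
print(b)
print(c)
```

Key concept: slice vs alias.
Step by step:
`a = [97, 1, 96, 8, 9]` → a = [97, 1, 96, 8, 9]
`b = a[1:4]` → b = [1, 96, 8]
`c = a` → c = [97, 1, 96, 8, 9] (same object as a)
`a[2] = 49` → a = [97, 1, 49, 8, 9] (same object as c); c = [97, 1, 49, 8, 9] (same object as a)
`b.append(650)` → b = [1, 96, 8, 650]
`print(a)` → prints [97, 1, 49, 8, 9]
`print(b)` → prints [1, 96, 8, 650]
`print(c)` → prints [97, 1, 49, 8, 9]

Answer:
[97, 1, 49, 8, 9]
[1, 96, 8, 650]
[97, 1, 49, 8, 9]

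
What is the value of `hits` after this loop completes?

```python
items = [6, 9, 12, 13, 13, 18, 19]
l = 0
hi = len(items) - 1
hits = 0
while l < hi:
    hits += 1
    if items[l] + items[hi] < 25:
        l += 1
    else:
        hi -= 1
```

Steps to find pair summing to 25
`hits` takes the values: 0 → 1 → 2 → 3 → 4 → 5 → 6

Answer: 6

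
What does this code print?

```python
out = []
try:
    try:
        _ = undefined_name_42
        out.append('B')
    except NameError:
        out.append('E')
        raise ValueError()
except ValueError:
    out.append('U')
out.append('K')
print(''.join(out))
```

Execution trace: 'E' (inner except NameError) → 'U' (outer except ValueError) → 'K' (after the try/except). Output: EUK

Answer: EUK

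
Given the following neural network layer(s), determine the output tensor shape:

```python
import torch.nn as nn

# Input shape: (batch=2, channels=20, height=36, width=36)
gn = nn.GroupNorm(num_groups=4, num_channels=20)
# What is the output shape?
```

Input: (2, 20, 36, 36) -> Output: (2, 20, 36, 36)

Answer: (2, 20, 36, 36)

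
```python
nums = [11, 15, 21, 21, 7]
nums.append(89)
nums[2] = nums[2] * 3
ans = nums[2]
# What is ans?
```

Trace:
`nums = [11, 15, 21, 21, 7]` → nums = [11, 15, 21, 21, 7]
`nums.append(89)` → nums = [11, 15, 21, 21, 7, 89]
`nums[2] = nums[2] * 3` → nums = [11, 15, 63, 21, 7, 89]
`ans = nums[2]` → ans = 63
So ans = 63

Answer: 63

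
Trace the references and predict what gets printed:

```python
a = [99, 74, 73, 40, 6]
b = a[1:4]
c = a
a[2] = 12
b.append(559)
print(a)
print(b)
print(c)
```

Key concept: slice vs alias.
Step by step:
`a = [99, 74, 73, 40, 6]` → a = [99, 74, 73, 40, 6]
`b = a[1:4]` → b = [74, 73, 40]
`c = a` → c = [99, 74, 73, 40, 6] (same object as a)
`a[2] = 12` → a = [99, 74, 12, 40, 6] (same object as c); c = [99, 74, 12, 40, 6] (same object as a)
`b.append(559)` → b = [74, 73, 40, 559]
`print(a)` → prints [99, 74, 12, 40, 6]
`print(b)` → prints [74, 73, 40, 559]
`print(c)` → prints [99, 74, 12, 40, 6]

Answer:
[99, 74, 12, 40, 6]
[74, 73, 40, 559]
[99, 74, 12, 40, 6]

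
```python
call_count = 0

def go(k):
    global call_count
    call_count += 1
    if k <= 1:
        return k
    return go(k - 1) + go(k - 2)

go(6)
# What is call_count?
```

Calls(k) = 1 + Calls(k-1) + Calls(k-2); Calls(0)=Calls(1)=1. For k=6 this gives 25.

Answer: 25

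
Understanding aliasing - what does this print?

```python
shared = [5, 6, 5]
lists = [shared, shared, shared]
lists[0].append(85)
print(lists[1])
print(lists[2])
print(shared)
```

Key concept: list of same reference.
Step by step:
`shared = [5, 6, 5]` → shared = [5, 6, 5]
`lists = [shared, shared, shared]` → lists = [[5, 6, 5], [5, 6, 5], [5, 6, 5]]
`lists[0].append(85)` → shared = [5, 6, 5, 85]; lists = [[5, 6, 5, 85], [5, 6, 5, 85], [5, 6, 5, 85]]
`print(lists[1])` → prints [5, 6, 5, 85]
`print(lists[2])` → prints [5, 6, 5, 85]
`print(shared)` → prints [5, 6, 5, 85]

Answer:
[5, 6, 5, 85]
[5, 6, 5, 85]
[5, 6, 5, 85]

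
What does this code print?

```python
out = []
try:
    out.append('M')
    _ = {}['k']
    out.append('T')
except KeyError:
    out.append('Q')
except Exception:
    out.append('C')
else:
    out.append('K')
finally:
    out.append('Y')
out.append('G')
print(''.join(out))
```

Execution trace: 'M' (try body) → 'Q' (except KeyError) → 'Y' (finally) → 'G' (after the try/except). Output: MQYG

Answer: MQYG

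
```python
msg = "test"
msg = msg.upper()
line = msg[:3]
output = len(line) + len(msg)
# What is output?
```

Trace:
`msg = "test"` → msg = 'test'
`msg = msg.upper()` → msg = 'TEST'
`line = msg[:3]` → line = 'TES'
`output = len(line) + len(msg)` → output = 7
So output = 7

Answer: 7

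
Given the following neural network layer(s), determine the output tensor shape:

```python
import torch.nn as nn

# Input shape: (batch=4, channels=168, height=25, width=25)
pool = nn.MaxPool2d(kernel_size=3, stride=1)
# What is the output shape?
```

Input: (4, 168, 25, 25) -> Output: (4, 168, 23, 23)

Answer: (4, 168, 23, 23)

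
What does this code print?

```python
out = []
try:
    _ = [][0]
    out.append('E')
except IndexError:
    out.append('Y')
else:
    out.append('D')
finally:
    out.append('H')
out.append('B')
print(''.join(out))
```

Execution trace: 'Y' (except IndexError) → 'H' (finally) → 'B' (after the try/except). Output: YHB

Answer: YHB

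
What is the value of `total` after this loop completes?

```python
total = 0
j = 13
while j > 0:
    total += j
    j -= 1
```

Sum 13 down to 1
`total` takes the values: 0 → 13 → 25 → 36 → 46 → 55 → 63 → 70 → 76 → 81 → 85 → 88 → 90 → 91

Answer: 91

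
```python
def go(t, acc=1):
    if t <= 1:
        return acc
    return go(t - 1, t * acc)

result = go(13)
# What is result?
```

Accumulator trace (n, acc): (13, 1) -> (12, 13) -> (11, 156) -> (10, 1716) -> (9, 17160) -> (8, 154440) -> (7, 1235520) -> (6, 8648640) -> (5, 51891840) -> (4, 259459200) -> (3, 1037836800) -> (2, 3113510400) -> (1, 6227020800) -> return 6227020800

Answer: 6227020800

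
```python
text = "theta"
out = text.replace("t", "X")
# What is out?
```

Trace:
`text = "theta"` → text = 'theta'
`out = text.replace("t", "X")` → out = 'XheXa'
So out = 'XheXa'

Answer: 'XheXa'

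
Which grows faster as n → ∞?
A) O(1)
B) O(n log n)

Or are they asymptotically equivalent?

O(1) vs O(n log n): Higher order terms dominate.

Answer: B) O(n log n) grows faster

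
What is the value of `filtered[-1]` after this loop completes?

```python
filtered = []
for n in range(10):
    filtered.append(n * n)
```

Last element of squares 0 to 9
`filtered` takes the values: [] → [0] → [0, 1] → [0, 1, 4] → [0, 1, 4, 9] → [0, 1, 4, 9, 16] → [0, 1, 4, 9, 16, 25] → [0, 1, 4, 9, 16, 25, 36] → [0, 1, 4, 9, 16, 25, 36, 49] → [0, 1, 4, 9, 16, 25, 36, 49, 64] → [0, 1, 4, 9, 16, 25, 36, 49, 64, 81]
So `filtered[-1]` = 81

Answer: 81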